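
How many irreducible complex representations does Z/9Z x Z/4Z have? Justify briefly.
36

Justification: The number of irreducible complex representations of a finite group equals its number of conjugacy classes. Z/9Z x Z/4Z is abelian of order 36, so every element is its own conjugacy class: 36 classes, so Z/9Z x Z/4Z (order 36) has exactly 36 irreducible complex representations.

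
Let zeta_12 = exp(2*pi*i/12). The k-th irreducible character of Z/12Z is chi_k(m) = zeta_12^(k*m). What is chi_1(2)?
chi_1(2) = zeta_12^2 = exp(I*pi/3)

Solution. chi_1(2) = zeta_12^(1*2) = zeta_12^2. Since zeta_12^12 = 1, this equals zeta_12^2 = exp(2*pi*i*2/12) = exp(I*pi/3).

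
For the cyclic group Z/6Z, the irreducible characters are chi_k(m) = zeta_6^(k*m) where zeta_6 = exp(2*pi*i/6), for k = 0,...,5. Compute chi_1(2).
chi_1(2) = zeta_6^2 = exp(2*I*pi/3)

Working: chi_1(2) = zeta_6^(1*2) = zeta_6^2. Since zeta_6^6 = 1, this equals zeta_6^2 = exp(2*pi*i*2/6) = exp(2*I*pi/3).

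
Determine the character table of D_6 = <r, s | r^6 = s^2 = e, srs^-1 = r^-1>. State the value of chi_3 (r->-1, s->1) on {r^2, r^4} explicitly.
Conjugacy classes: {e} of size 1, {r^3} of size 1, {r^1, r^5} of size 2, {r^2, r^4} of size 2, {s, sr^2, ...} of size 3, {sr, sr^3, ...} of size 3.
Character table:
  irrep \ class              {e} (size 1)  {r^3} (size 1)  {r^1, r^5} (size 2)  {r^2, r^4} (size 2)  {s, sr^2, ...} (size 3)  {sr, sr^3, ...} (size 3)
  chi_1 (triv)               1             1               1                    1                    1                        1                       
  chi_2 (sign: r->1, s->-1)  1             1               1                    1                    -1                       -1                      
  chi_3 (r->-1, s->1)        1             -1              -1                   1                    1                        -1                      
  chi_4 (r->-1, s->-1)       1             -1              -1                   1                    -1                       1                       
  chi_5 (2d, j=1)            2             -2              1                    -1                   0                        0                       
  chi_6 (2d, j=2)            2             2               -1                   -1                   0                        0                       

Spot check: chi_3 (r->-1, s->1) on {r^2, r^4} = 1.

D_6 has order 2*6 = 12 with 6 conjugacy classes, hence 6 irreducibles. Sum of squared dims 1 + 1 + 1 + 1 + 4 + 4 = 12 = |G|. Linear characters come from the abelianisation; the 2-dimensional irreps have character r^k -> 2*cos(2*pi*j*k/6), reflections -> 0.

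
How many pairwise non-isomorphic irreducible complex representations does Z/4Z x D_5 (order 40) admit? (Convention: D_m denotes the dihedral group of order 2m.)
16

Reasoning: The number of irreducible complex representations of a finite group equals its number of conjugacy classes. For a direct product, #classes(G x H) = #classes(G) * #classes(H). Z/4Z has 4 classes (abelian), D_5 has 4 classes, so 4 * 4 = 16, so Z/4Z x D_5 (order 40) has exactly 16 irreducible complex representations.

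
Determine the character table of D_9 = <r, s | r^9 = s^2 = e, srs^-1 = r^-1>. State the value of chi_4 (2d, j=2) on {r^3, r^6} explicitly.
Conjugacy classes: {e} of size 1, {r^1, r^8} of size 2, {r^2, r^7} of size 2, {r^3, r^6} of size 2, {r^4, r^5} of size 2, {s, sr, ..., sr^8} of size 9.
Character table:
  irrep \ class              {e} (size 1)  {r^1, r^8} (size 2)  {r^2, r^7} (size 2)  {r^3, r^6} (size 2)  {r^4, r^5} (size 2)  {s, sr, ..., sr^8} (size 9)
  chi_1 (triv)               1             1                    1                    1                    1                    1                          
  chi_2 (sign: r->1, s->-1)  1             1                    1                    1                    1                    -1                         
  chi_3 (2d, j=1)            2             2*cos(2*pi/9)        2*cos(4*pi/9)        -1                   -2*cos(pi/9)         0                          
  chi_4 (2d, j=2)            2             2*cos(4*pi/9)        -2*cos(pi/9)         -1                   2*cos(2*pi/9)        0                          
  chi_5 (2d, j=3)            2             -1                   -1                   2                    -1                   0                          
  chi_6 (2d, j=4)            2             -2*cos(pi/9)         2*cos(2*pi/9)        -1                   2*cos(4*pi/9)        0                          

Spot check: chi_4 (2d, j=2) on {r^3, r^6} = -1.

Reasoning: D_9 has order 2*9 = 18 with 6 conjugacy classes, hence 6 irreducibles. Sum of squared dims 1 + 1 + 4 + 4 + 4 + 4 = 18 = |G|. Linear characters come from the abelianisation; the 2-dimensional irreps have character r^k -> 2*cos(2*pi*j*k/9), reflections -> 0.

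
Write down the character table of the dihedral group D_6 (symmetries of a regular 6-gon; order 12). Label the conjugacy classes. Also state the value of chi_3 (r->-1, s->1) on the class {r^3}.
Conjugacy classes: {e} of size 1, {r^3} of size 1, {r^1, r^5} of size 2, {r^2, r^4} of size 2, {s, sr^2, ...} of size 3, {sr, sr^3, ...} of size 3.
Character table:
  irrep \ class              {e} (size 1)  {r^3} (size 1)  {r^1, r^5} (size 2)  {r^2, r^4} (size 2)  {s, sr^2, ...} (size 3)  {sr, sr^3, ...} (size 3)
  chi_1 (triv)               1             1               1                    1                    1                        1                       
  chi_2 (sign: r->1, s->-1)  1             1               1                    1                    -1                       -1                      
  chi_3 (r->-1, s->1)        1             -1              -1                   1                    1                        -1                      
  chi_4 (r->-1, s->-1)       1             -1              -1                   1                    -1                       1                       
  chi_5 (2d, j=1)            2             -2              1                    -1                   0                        0                       
  chi_6 (2d, j=2)            2             2               -1                   -1                   0                        0                       

Spot check: chi_3 (r->-1, s->1) on {r^3} = -1.

Working: D_6 has order 2*6 = 12 with 6 conjugacy classes, hence 6 irreducibles. Sum of squared dims 1 + 1 + 1 + 1 + 4 + 4 = 12 = |G|. Linear characters come from the abelianisation; the 2-dimensional irreps have character r^k -> 2*cos(2*pi*j*k/6), reflections -> 0.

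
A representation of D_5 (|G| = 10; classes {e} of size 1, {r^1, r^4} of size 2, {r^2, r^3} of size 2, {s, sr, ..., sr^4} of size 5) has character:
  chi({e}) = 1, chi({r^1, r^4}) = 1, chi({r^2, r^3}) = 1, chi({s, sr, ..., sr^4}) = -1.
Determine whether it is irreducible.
Irreducible: <chi, chi> = 1.

Details: <chi, chi> = (1/|G|) sum_C |C| * |chi(C)|^2 = (1/10)[1*|1|^2 + 2*|1|^2 + 2*|1|^2 + 5*|-1|^2]
  = (1/10)[(1) + (2) + (2) + (5)] = 10/10 = 1.
A character is irreducible iff <chi, chi> = 1, so this representation is irreducible.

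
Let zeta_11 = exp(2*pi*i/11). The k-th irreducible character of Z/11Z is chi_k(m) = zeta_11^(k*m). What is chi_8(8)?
chi_8(8) = zeta_11^64 = exp(-4*I*pi/11)

chi_8(8) = zeta_11^(8*8) = zeta_11^64. Since zeta_11^11 = 1, this equals zeta_11^9 = exp(2*pi*i*9/11) = exp(-4*I*pi/11).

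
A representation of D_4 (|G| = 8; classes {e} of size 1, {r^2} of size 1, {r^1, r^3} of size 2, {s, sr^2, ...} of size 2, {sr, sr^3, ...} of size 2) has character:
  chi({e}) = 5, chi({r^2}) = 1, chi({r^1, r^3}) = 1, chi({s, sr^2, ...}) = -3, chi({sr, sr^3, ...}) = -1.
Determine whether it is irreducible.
Not irreducible (reducible): <chi, chi> = 6 > 1.

Argument: <chi, chi> = (1/|G|) sum_C |C| * |chi(C)|^2 = (1/8)[1*|5|^2 + 1*|1|^2 + 2*|1|^2 + 2*|-3|^2 + 2*|-1|^2]
  = (1/8)[(25) + (1) + (2) + (18) + (2)] = 48/8 = 6.
A character is irreducible iff <chi, chi> = 1, so this representation is reducible.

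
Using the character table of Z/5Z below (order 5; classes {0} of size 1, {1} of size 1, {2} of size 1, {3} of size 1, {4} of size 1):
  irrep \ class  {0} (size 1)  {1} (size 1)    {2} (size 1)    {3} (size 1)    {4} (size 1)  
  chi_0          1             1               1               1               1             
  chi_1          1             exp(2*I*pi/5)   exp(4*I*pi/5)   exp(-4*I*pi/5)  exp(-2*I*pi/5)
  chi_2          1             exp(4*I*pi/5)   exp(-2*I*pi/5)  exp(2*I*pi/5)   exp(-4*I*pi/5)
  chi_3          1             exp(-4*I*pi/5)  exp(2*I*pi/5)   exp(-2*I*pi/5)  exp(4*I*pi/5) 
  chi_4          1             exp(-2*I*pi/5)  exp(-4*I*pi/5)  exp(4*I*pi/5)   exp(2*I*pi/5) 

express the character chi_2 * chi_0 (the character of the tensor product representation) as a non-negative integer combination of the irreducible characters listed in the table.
chi_2 tensor chi_0 = chi_2 (all other irreducibles have multiplicity 0).

The character of a tensor product is the pointwise product (chi_2 * chi_0)(C) = chi_2(C) * chi_0(C):
  {0}: (1)*(1), {1}: (exp(4*I*pi/5))*(1), {2}: (exp(-2*I*pi/5))*(1), {3}: (exp(2*I*pi/5))*(1), {4}: (exp(-4*I*pi/5))*(1)
so (chi_2 * chi_0) takes values
  {0} -> 1, {1} -> exp(4*I*pi/5), {2} -> exp(-2*I*pi/5), {3} -> exp(2*I*pi/5), {4} -> exp(-4*I*pi/5).
Now take the inner product of this character with each irreducible chi from the table, <chi_2*chi_0, chi> = (1/5) sum_C |C| (chi_2*chi_0)(C) conj(chi(C)):
  <chi_2*chi_0, chi_0> = (1/5)[1*(1)*conj(1) + 1*(exp(4*I*pi/5))*conj(1) + 1*(exp(-2*I*pi/5))*conj(1) + 1*(exp(2*I*pi/5))*conj(1) + 1*(exp(-4*I*pi/5))*conj(1)]
      = (1/5)[(1) + (exp(4*I*pi/5)) + (exp(-2*I*pi/5)) + (exp(2*I*pi/5)) + (exp(-4*I*pi/5))] = 0/5 = 0
  <chi_2*chi_0, chi_1> = (1/5)[1*(1)*conj(1) + 1*(exp(4*I*pi/5))*conj(exp(2*I*pi/5)) + 1*(exp(-2*I*pi/5))*conj(exp(4*I*pi/5)) + 1*(exp(2*I*pi/5))*conj(exp(-4*I*pi/5)) + 1*(exp(-4*I*pi/5))*conj(exp(-2*I*pi/5))]
      = (1/5)[(1) + (exp(2*I*pi/5)) + (exp(4*I*pi/5)) + (exp(-4*I*pi/5)) + (exp(-2*I*pi/5))] = 0/5 = 0
  <chi_2*chi_0, chi_2> = (1/5)[1*(1)*conj(1) + 1*(exp(4*I*pi/5))*conj(exp(4*I*pi/5)) + 1*(exp(-2*I*pi/5))*conj(exp(-2*I*pi/5)) + 1*(exp(2*I*pi/5))*conj(exp(2*I*pi/5)) + 1*(exp(-4*I*pi/5))*conj(exp(-4*I*pi/5))]
      = (1/5)[(1) + (1) + (1) + (1) + (1)] = 5/5 = 1
  <chi_2*chi_0, chi_3> = (1/5)[1*(1)*conj(1) + 1*(exp(4*I*pi/5))*conj(exp(-4*I*pi/5)) + 1*(exp(-2*I*pi/5))*conj(exp(2*I*pi/5)) + 1*(exp(2*I*pi/5))*conj(exp(-2*I*pi/5)) + 1*(exp(-4*I*pi/5))*conj(exp(4*I*pi/5))]
      = (1/5)[(1) + (exp(-2*I*pi/5)) + (exp(-4*I*pi/5)) + (exp(4*I*pi/5)) + (exp(2*I*pi/5))] = 0/5 = 0
  <chi_2*chi_0, chi_4> = (1/5)[1*(1)*conj(1) + 1*(exp(4*I*pi/5))*conj(exp(-2*I*pi/5)) + 1*(exp(-2*I*pi/5))*conj(exp(-4*I*pi/5)) + 1*(exp(2*I*pi/5))*conj(exp(4*I*pi/5)) + 1*(exp(-4*I*pi/5))*conj(exp(2*I*pi/5))]
      = (1/5)[(1) + (exp(-4*I*pi/5)) + (exp(2*I*pi/5)) + (exp(-2*I*pi/5)) + (exp(4*I*pi/5))] = 0/5 = 0
(Exp terms are combined using exp(i*s)*conj(exp(i*t)) = exp(i*(s-t)), and sums of them are collapsed using the identity that for every m > 1 the m distinct m-th roots of unity sum to 0, e.g. 1 + exp(2*I*pi/3) + exp(-2*I*pi/3) = 0.)
Hence the multiplicities are chi_2: 1. Dimension check: dim(chi_2)*dim(chi_0) = 1*1 = 1 and sum (mult * dim) = 1*1 = 1.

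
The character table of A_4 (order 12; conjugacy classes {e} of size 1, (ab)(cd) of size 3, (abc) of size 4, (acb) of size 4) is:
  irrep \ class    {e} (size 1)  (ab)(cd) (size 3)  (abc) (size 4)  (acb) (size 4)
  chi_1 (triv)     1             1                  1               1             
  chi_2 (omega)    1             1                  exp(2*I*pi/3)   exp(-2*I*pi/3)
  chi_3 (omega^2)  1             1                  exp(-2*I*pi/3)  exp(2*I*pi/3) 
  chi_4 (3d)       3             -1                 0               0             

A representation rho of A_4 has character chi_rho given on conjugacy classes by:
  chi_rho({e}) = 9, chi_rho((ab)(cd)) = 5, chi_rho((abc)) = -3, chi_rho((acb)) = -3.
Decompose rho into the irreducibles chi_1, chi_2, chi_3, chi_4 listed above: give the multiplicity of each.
Multiplicities: chi_1: 0, chi_2: 3, chi_3: 3, chi_4: 1.

Argument: Use <chi_rho, chi> = (1/|G|) sum_C |C| * chi_rho(C) * conj(chi(C)) with |G| = 12 for each irreducible chi in the table:
  <chi_rho, chi_1> = (1/12)[1*(9)*conj(1) + 3*(5)*conj(1) + 4*(-3)*conj(1) + 4*(-3)*conj(1)]
      = (1/12)[(9) + (15) + (-12) + (-12)] = 0/12 = 0
  <chi_rho, chi_2> = (1/12)[1*(9)*conj(1) + 3*(5)*conj(1) + 4*(-3)*conj(exp(2*I*pi/3)) + 4*(-3)*conj(exp(-2*I*pi/3))]
      = (1/12)[(9) + (15) + (12 + 12*exp(2*I*pi/3)) + (12 + 12*exp(-2*I*pi/3))] = 36/12 = 3
  <chi_rho, chi_3> = (1/12)[1*(9)*conj(1) + 3*(5)*conj(1) + 4*(-3)*conj(exp(-2*I*pi/3)) + 4*(-3)*conj(exp(2*I*pi/3))]
      = (1/12)[(9) + (15) + (12 + 12*exp(-2*I*pi/3)) + (12 + 12*exp(2*I*pi/3))] = 36/12 = 3
  <chi_rho, chi_4> = (1/12)[1*(9)*conj(3) + 3*(5)*conj(-1) + 4*(-3)*conj(0) + 4*(-3)*conj(0)]
      = (1/12)[(27) + (-15) + (0) + (0)] = 12/12 = 1
(Exp terms are combined using exp(i*s)*conj(exp(i*t)) = exp(i*(s-t)), and sums of them are collapsed using the identity that for every m > 1 the m distinct m-th roots of unity sum to 0, e.g. 1 + exp(2*I*pi/3) + exp(-2*I*pi/3) = 0.)
Dimension check: dim(rho) = sum (mult * dim) = 0*1 + 3*1 + 3*1 + 1*3 = 9 = chi_rho(e) = 9.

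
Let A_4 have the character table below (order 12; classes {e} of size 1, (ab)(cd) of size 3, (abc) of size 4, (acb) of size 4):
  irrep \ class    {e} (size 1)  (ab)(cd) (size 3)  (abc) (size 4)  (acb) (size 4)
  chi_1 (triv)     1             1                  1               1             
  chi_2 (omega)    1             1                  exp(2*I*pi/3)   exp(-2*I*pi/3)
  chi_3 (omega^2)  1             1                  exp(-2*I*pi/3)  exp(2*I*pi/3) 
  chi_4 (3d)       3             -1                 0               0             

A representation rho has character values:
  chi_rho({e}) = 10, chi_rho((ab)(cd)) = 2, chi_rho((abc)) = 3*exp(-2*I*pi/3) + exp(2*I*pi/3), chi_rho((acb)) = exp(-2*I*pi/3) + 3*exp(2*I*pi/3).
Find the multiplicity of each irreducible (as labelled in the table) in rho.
Multiplicities: chi_1: 0, chi_2: 1, chi_3: 3, chi_4: 2.

Details: Use <chi_rho, chi> = (1/|G|) sum_C |C| * chi_rho(C) * conj(chi(C)) with |G| = 12 for each irreducible chi in the table:
  <chi_rho, chi_1> = (1/12)[1*(10)*conj(1) + 3*(2)*conj(1) + 4*(3*exp(-2*I*pi/3) + exp(2*I*pi/3))*conj(1) + 4*(exp(-2*I*pi/3) + 3*exp(2*I*pi/3))*conj(1)]
      = (1/12)[(10) + (6) + (12*exp(-2*I*pi/3) + 4*exp(2*I*pi/3)) + (4*exp(-2*I*pi/3) + 12*exp(2*I*pi/3))] = 0/12 = 0
  <chi_rho, chi_2> = (1/12)[1*(10)*conj(1) + 3*(2)*conj(1) + 4*(3*exp(-2*I*pi/3) + exp(2*I*pi/3))*conj(exp(2*I*pi/3)) + 4*(exp(-2*I*pi/3) + 3*exp(2*I*pi/3))*conj(exp(-2*I*pi/3))]
      = (1/12)[(10) + (6) + (4 + 12*exp(2*I*pi/3)) + (4 + 12*exp(-2*I*pi/3))] = 12/12 = 1
  <chi_rho, chi_3> = (1/12)[1*(10)*conj(1) + 3*(2)*conj(1) + 4*(3*exp(-2*I*pi/3) + exp(2*I*pi/3))*conj(exp(-2*I*pi/3)) + 4*(exp(-2*I*pi/3) + 3*exp(2*I*pi/3))*conj(exp(2*I*pi/3))]
      = (1/12)[(10) + (6) + (12 + 4*exp(-2*I*pi/3)) + (12 + 4*exp(2*I*pi/3))] = 36/12 = 3
  <chi_rho, chi_4> = (1/12)[1*(10)*conj(3) + 3*(2)*conj(-1) + 4*(3*exp(-2*I*pi/3) + exp(2*I*pi/3))*conj(0) + 4*(exp(-2*I*pi/3) + 3*exp(2*I*pi/3))*conj(0)]
      = (1/12)[(30) + (-6) + (0) + (0)] = 24/12 = 2
(Exp terms are combined using exp(i*s)*conj(exp(i*t)) = exp(i*(s-t)), and sums of them are collapsed using the identity that for every m > 1 the m distinct m-th roots of unity sum to 0, e.g. 1 + exp(2*I*pi/3) + exp(-2*I*pi/3) = 0.)
Dimension check: dim(rho) = sum (mult * dim) = 0*1 + 1*1 + 3*1 + 2*3 = 10 = chi_rho(e) = 10.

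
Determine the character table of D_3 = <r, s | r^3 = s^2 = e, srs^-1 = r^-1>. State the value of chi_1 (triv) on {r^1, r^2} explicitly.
Conjugacy classes: {e} of size 1, {r^1, r^2} of size 2, {s, sr, ..., sr^2} of size 3.
Character table:
  irrep \ class              {e} (size 1)  {r^1, r^2} (size 2)  {s, sr, ..., sr^2} (size 3)
  chi_1 (triv)               1             1                    1                          
  chi_2 (sign: r->1, s->-1)  1             1                    -1                         
  chi_3 (2d, j=1)            2             -1                   0                          

Spot check: chi_1 (triv) on {r^1, r^2} = 1.

Proof sketch: D_3 has order 2*3 = 6 with 3 conjugacy classes, hence 3 irreducibles. Sum of squared dims 1 + 1 + 4 = 6 = |G|. Linear characters come from the abelianisation; the 2-dimensional irreps have character r^k -> 2*cos(2*pi*j*k/3), reflections -> 0.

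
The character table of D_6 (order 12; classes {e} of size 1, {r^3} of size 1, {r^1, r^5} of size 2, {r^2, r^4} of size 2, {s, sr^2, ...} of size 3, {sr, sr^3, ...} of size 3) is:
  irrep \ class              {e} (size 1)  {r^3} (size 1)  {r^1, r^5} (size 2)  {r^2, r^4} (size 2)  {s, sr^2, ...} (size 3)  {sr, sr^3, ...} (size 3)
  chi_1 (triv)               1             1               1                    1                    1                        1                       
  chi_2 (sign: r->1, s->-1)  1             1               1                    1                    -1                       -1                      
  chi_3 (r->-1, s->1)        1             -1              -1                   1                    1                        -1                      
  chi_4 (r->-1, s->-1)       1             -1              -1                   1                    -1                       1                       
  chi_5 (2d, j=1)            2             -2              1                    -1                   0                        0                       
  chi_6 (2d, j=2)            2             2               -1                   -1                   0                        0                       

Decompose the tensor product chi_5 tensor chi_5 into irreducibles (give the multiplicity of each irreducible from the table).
chi_5 tensor chi_5 = chi_1 + chi_2 + chi_6 (all other irreducibles have multiplicity 0).

Details: The character of a tensor product is the pointwise product (chi_5 * chi_5)(C) = chi_5(C) * chi_5(C):
  {e}: (2)*(2), {r^3}: (-2)*(-2), {r^1, r^5}: (1)*(1), {r^2, r^4}: (-1)*(-1), {s, sr^2, ...}: (0)*(0), {sr, sr^3, ...}: (0)*(0)
so (chi_5 * chi_5) takes values
  {e} -> 4, {r^3} -> 4, {r^1, r^5} -> 1, {r^2, r^4} -> 1, {s, sr^2, ...} -> 0, {sr, sr^3, ...} -> 0.
Now take the inner product of this character with each irreducible chi from the table, <chi_5*chi_5, chi> = (1/12) sum_C |C| (chi_5*chi_5)(C) conj(chi(C)):
  <chi_5*chi_5, chi_1> = (1/12)[1*(4)*conj(1) + 1*(4)*conj(1) + 2*(1)*conj(1) + 2*(1)*conj(1) + 3*(0)*conj(1) + 3*(0)*conj(1)]
      = (1/12)[(4) + (4) + (2) + (2) + (0) + (0)] = 12/12 = 1
  <chi_5*chi_5, chi_2> = (1/12)[1*(4)*conj(1) + 1*(4)*conj(1) + 2*(1)*conj(1) + 2*(1)*conj(1) + 3*(0)*conj(-1) + 3*(0)*conj(-1)]
      = (1/12)[(4) + (4) + (2) + (2) + (0) + (0)] = 12/12 = 1
  <chi_5*chi_5, chi_3> = (1/12)[1*(4)*conj(1) + 1*(4)*conj(-1) + 2*(1)*conj(-1) + 2*(1)*conj(1) + 3*(0)*conj(1) + 3*(0)*conj(-1)]
      = (1/12)[(4) + (-4) + (-2) + (2) + (0) + (0)] = 0/12 = 0
  <chi_5*chi_5, chi_4> = (1/12)[1*(4)*conj(1) + 1*(4)*conj(-1) + 2*(1)*conj(-1) + 2*(1)*conj(1) + 3*(0)*conj(-1) + 3*(0)*conj(1)]
      = (1/12)[(4) + (-4) + (-2) + (2) + (0) + (0)] = 0/12 = 0
  <chi_5*chi_5, chi_5> = (1/12)[1*(4)*conj(2) + 1*(4)*conj(-2) + 2*(1)*conj(1) + 2*(1)*conj(-1) + 3*(0)*conj(0) + 3*(0)*conj(0)]
      = (1/12)[(8) + (-8) + (2) + (-2) + (0) + (0)] = 0/12 = 0
  <chi_5*chi_5, chi_6> = (1/12)[1*(4)*conj(2) + 1*(4)*conj(2) + 2*(1)*conj(-1) + 2*(1)*conj(-1) + 3*(0)*conj(0) + 3*(0)*conj(0)]
      = (1/12)[(8) + (8) + (-2) + (-2) + (0) + (0)] = 12/12 = 1
Hence the multiplicities are chi_1: 1, chi_2: 1, chi_6: 1. Dimension check: dim(chi_5)*dim(chi_5) = 2*2 = 4 and sum (mult * dim) = 1*1 + 1*1 + 1*2 = 4.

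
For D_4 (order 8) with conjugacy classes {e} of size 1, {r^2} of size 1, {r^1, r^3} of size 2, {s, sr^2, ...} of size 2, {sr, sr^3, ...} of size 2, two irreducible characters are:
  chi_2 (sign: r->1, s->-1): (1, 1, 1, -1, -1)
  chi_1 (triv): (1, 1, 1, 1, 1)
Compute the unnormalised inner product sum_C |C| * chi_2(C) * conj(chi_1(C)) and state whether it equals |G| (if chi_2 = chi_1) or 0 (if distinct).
Sum = 0; so <chi_2, chi_1> = 0 (distinct irreducibles are orthogonal).

Proof sketch: Compute term by term over conjugacy classes (|C| * chi_2(C) * conj(chi_1(C))):
  1*(1)*conj(1) + 1*(1)*conj(1) + 2*(1)*conj(1) + 2*(-1)*conj(1) + 2*(-1)*conj(1)
  = (1) + (1) + (2) + (-2) + (-2)
  = 0.
Dividing by |G| = 8 gives 0/8 = 0, matching the row-orthogonality relation <chi_2, chi_1> = [chi_2 = chi_1].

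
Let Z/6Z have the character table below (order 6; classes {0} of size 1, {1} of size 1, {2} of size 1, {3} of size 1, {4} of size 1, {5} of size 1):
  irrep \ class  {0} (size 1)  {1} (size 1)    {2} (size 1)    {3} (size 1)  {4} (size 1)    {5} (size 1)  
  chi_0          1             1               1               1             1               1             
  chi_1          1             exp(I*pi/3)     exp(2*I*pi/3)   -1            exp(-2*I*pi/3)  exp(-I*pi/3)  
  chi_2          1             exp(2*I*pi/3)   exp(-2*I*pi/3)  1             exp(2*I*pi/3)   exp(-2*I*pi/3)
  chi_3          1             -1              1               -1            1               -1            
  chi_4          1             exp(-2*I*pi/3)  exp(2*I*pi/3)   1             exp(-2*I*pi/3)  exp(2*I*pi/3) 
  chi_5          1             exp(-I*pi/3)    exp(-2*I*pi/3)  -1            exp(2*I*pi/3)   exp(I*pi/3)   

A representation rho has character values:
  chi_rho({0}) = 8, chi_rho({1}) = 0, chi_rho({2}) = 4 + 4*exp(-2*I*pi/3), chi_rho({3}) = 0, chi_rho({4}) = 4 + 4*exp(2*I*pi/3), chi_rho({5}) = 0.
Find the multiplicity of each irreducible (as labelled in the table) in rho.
Multiplicities: chi_0: 2, chi_1: 0, chi_2: 2, chi_3: 2, chi_4: 0, chi_5: 2.

Why: Use <chi_rho, chi> = (1/|G|) sum_C |C| * chi_rho(C) * conj(chi(C)) with |G| = 6 for each irreducible chi in the table:
  <chi_rho, chi_0> = (1/6)[1*(8)*conj(1) + 1*(0)*conj(1) + 1*(4 + 4*exp(-2*I*pi/3))*conj(1) + 1*(0)*conj(1) + 1*(4 + 4*exp(2*I*pi/3))*conj(1) + 1*(0)*conj(1)]
      = (1/6)[(8) + (0) + (4 + 4*exp(-2*I*pi/3)) + (0) + (4 + 4*exp(2*I*pi/3)) + (0)] = 12/6 = 2
  <chi_rho, chi_1> = (1/6)[1*(8)*conj(1) + 1*(0)*conj(exp(I*pi/3)) + 1*(4 + 4*exp(-2*I*pi/3))*conj(exp(2*I*pi/3)) + 1*(0)*conj(-1) + 1*(4 + 4*exp(2*I*pi/3))*conj(exp(-2*I*pi/3)) + 1*(0)*conj(exp(-I*pi/3))]
      = (1/6)[(8) + (0) + (-4) + (0) + (-4) + (0)] = 0/6 = 0
  <chi_rho, chi_2> = (1/6)[1*(8)*conj(1) + 1*(0)*conj(exp(2*I*pi/3)) + 1*(4 + 4*exp(-2*I*pi/3))*conj(exp(-2*I*pi/3)) + 1*(0)*conj(1) + 1*(4 + 4*exp(2*I*pi/3))*conj(exp(2*I*pi/3)) + 1*(0)*conj(exp(-2*I*pi/3))]
      = (1/6)[(8) + (0) + (4 + 4*exp(2*I*pi/3)) + (0) + (4 + 4*exp(-2*I*pi/3)) + (0)] = 12/6 = 2
  <chi_rho, chi_3> = (1/6)[1*(8)*conj(1) + 1*(0)*conj(-1) + 1*(4 + 4*exp(-2*I*pi/3))*conj(1) + 1*(0)*conj(-1) + 1*(4 + 4*exp(2*I*pi/3))*conj(1) + 1*(0)*conj(-1)]
      = (1/6)[(8) + (0) + (4 + 4*exp(-2*I*pi/3)) + (0) + (4 + 4*exp(2*I*pi/3)) + (0)] = 12/6 = 2
  <chi_rho, chi_4> = (1/6)[1*(8)*conj(1) + 1*(0)*conj(exp(-2*I*pi/3)) + 1*(4 + 4*exp(-2*I*pi/3))*conj(exp(2*I*pi/3)) + 1*(0)*conj(1) + 1*(4 + 4*exp(2*I*pi/3))*conj(exp(-2*I*pi/3)) + 1*(0)*conj(exp(2*I*pi/3))]
      = (1/6)[(8) + (0) + (-4) + (0) + (-4) + (0)] = 0/6 = 0
  <chi_rho, chi_5> = (1/6)[1*(8)*conj(1) + 1*(0)*conj(exp(-I*pi/3)) + 1*(4 + 4*exp(-2*I*pi/3))*conj(exp(-2*I*pi/3)) + 1*(0)*conj(-1) + 1*(4 + 4*exp(2*I*pi/3))*conj(exp(2*I*pi/3)) + 1*(0)*conj(exp(I*pi/3))]
      = (1/6)[(8) + (0) + (4 + 4*exp(2*I*pi/3)) + (0) + (4 + 4*exp(-2*I*pi/3)) + (0)] = 12/6 = 2
(Exp terms are combined using exp(i*s)*conj(exp(i*t)) = exp(i*(s-t)), and sums of them are collapsed using the identity that for every m > 1 the m distinct m-th roots of unity sum to 0, e.g. 1 + exp(2*I*pi/3) + exp(-2*I*pi/3) = 0.)
Dimension check: dim(rho) = sum (mult * dim) = 2*1 + 0*1 + 2*1 + 2*1 + 0*1 + 2*1 = 8 = chi_rho(e) = 8.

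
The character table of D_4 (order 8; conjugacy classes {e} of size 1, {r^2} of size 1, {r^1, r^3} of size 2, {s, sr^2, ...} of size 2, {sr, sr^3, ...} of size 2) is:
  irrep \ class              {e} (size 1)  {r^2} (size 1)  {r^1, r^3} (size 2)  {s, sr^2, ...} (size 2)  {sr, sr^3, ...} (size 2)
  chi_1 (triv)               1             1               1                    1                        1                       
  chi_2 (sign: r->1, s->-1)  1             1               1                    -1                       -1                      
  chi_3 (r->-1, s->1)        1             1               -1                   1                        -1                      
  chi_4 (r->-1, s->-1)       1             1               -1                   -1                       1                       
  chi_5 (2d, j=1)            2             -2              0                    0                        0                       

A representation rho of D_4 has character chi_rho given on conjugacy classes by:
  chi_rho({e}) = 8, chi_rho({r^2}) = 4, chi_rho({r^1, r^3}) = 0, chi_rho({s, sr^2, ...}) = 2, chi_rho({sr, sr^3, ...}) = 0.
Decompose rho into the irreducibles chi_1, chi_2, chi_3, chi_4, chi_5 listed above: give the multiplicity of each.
Multiplicities: chi_1: 2, chi_2: 1, chi_3: 2, chi_4: 1, chi_5: 1.

Working: Use <chi_rho, chi> = (1/|G|) sum_C |C| * chi_rho(C) * conj(chi(C)) with |G| = 8 for each irreducible chi in the table:
  <chi_rho, chi_1> = (1/8)[1*(8)*conj(1) + 1*(4)*conj(1) + 2*(0)*conj(1) + 2*(2)*conj(1) + 2*(0)*conj(1)]
      = (1/8)[(8) + (4) + (0) + (4) + (0)] = 16/8 = 2
  <chi_rho, chi_2> = (1/8)[1*(8)*conj(1) + 1*(4)*conj(1) + 2*(0)*conj(1) + 2*(2)*conj(-1) + 2*(0)*conj(-1)]
      = (1/8)[(8) + (4) + (0) + (-4) + (0)] = 8/8 = 1
  <chi_rho, chi_3> = (1/8)[1*(8)*conj(1) + 1*(4)*conj(1) + 2*(0)*conj(-1) + 2*(2)*conj(1) + 2*(0)*conj(-1)]
      = (1/8)[(8) + (4) + (0) + (4) + (0)] = 16/8 = 2
  <chi_rho, chi_4> = (1/8)[1*(8)*conj(1) + 1*(4)*conj(1) + 2*(0)*conj(-1) + 2*(2)*conj(-1) + 2*(0)*conj(1)]
      = (1/8)[(8) + (4) + (0) + (-4) + (0)] = 8/8 = 1
  <chi_rho, chi_5> = (1/8)[1*(8)*conj(2) + 1*(4)*conj(-2) + 2*(0)*conj(0) + 2*(2)*conj(0) + 2*(0)*conj(0)]
      = (1/8)[(16) + (-8) + (0) + (0) + (0)] = 8/8 = 1
Dimension check: dim(rho) = sum (mult * dim) = 2*1 + 1*1 + 2*1 + 1*1 + 1*2 = 8 = chi_rho(e) = 8.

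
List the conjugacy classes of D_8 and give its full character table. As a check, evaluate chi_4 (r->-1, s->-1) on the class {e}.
Conjugacy classes: {e} of size 1, {r^4} of size 1, {r^1, r^7} of size 2, {r^2, r^6} of size 2, {r^3, r^5} of size 2, {s, sr^2, ...} of size 4, {sr, sr^3, ...} of size 4.
Character table:
  irrep \ class              {e} (size 1)  {r^4} (size 1)  {r^1, r^7} (size 2)  {r^2, r^6} (size 2)  {r^3, r^5} (size 2)  {s, sr^2, ...} (size 4)  {sr, sr^3, ...} (size 4)
  chi_1 (triv)               1             1               1                    1                    1                    1                        1                       
  chi_2 (sign: r->1, s->-1)  1             1               1                    1                    1                    -1                       -1                      
  chi_3 (r->-1, s->1)        1             1               -1                   1                    -1                   1                        -1                      
  chi_4 (r->-1, s->-1)       1             1               -1                   1                    -1                   -1                       1                       
  chi_5 (2d, j=1)            2             -2              sqrt(2)              0                    -sqrt(2)             0                        0                       
  chi_6 (2d, j=2)            2             2               0                    -2                   0                    0                        0                       
  chi_7 (2d, j=3)            2             -2              -sqrt(2)             0                    sqrt(2)              0                        0                       

Spot check: chi_4 (r->-1, s->-1) on {e} = 1.

Derivation: D_8 has order 2*8 = 16 with 7 conjugacy classes, hence 7 irreducibles. Sum of squared dims 1 + 1 + 1 + 1 + 4 + 4 + 4 = 16 = |G|. Linear characters come from the abelianisation; the 2-dimensional irreps have character r^k -> 2*cos(2*pi*j*k/8), reflections -> 0.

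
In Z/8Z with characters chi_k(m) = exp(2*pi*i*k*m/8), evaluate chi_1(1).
chi_1(1) = zeta_8^1 = exp(I*pi/4)

Explanation: chi_1(1) = zeta_8^(1*1) = zeta_8^1. Since zeta_8^8 = 1, this equals zeta_8^1 = exp(2*pi*i*1/8) = exp(I*pi/4).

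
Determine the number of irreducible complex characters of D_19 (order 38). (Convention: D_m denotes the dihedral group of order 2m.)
11

Working: The number of irreducible complex representations of a finite group equals its number of conjugacy classes. D_19 has 11 conjugacy classes ((n+3)/2 for n odd), so D_19 (order 38) has exactly 11 irreducible complex representations.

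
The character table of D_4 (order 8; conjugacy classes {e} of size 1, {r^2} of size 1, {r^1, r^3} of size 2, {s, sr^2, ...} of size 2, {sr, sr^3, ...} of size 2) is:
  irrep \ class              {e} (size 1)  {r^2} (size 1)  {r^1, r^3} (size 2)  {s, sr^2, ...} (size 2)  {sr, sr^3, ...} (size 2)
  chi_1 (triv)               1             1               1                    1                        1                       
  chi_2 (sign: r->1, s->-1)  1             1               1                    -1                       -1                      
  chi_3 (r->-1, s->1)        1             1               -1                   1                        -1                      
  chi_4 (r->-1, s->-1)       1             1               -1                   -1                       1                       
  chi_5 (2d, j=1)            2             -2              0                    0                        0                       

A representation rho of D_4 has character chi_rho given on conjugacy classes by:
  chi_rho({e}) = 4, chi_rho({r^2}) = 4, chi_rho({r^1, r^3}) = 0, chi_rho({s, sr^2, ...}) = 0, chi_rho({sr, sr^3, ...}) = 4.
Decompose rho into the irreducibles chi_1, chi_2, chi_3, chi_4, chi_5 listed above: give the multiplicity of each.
Multiplicities: chi_1: 2, chi_2: 0, chi_3: 0, chi_4: 2, chi_5: 0.

Proof sketch: Use <chi_rho, chi> = (1/|G|) sum_C |C| * chi_rho(C) * conj(chi(C)) with |G| = 8 for each irreducible chi in the table:
  <chi_rho, chi_1> = (1/8)[1*(4)*conj(1) + 1*(4)*conj(1) + 2*(0)*conj(1) + 2*(0)*conj(1) + 2*(4)*conj(1)]
      = (1/8)[(4) + (4) + (0) + (0) + (8)] = 16/8 = 2
  <chi_rho, chi_2> = (1/8)[1*(4)*conj(1) + 1*(4)*conj(1) + 2*(0)*conj(1) + 2*(0)*conj(-1) + 2*(4)*conj(-1)]
      = (1/8)[(4) + (4) + (0) + (0) + (-8)] = 0/8 = 0
  <chi_rho, chi_3> = (1/8)[1*(4)*conj(1) + 1*(4)*conj(1) + 2*(0)*conj(-1) + 2*(0)*conj(1) + 2*(4)*conj(-1)]
      = (1/8)[(4) + (4) + (0) + (0) + (-8)] = 0/8 = 0
  <chi_rho, chi_4> = (1/8)[1*(4)*conj(1) + 1*(4)*conj(1) + 2*(0)*conj(-1) + 2*(0)*conj(-1) + 2*(4)*conj(1)]
      = (1/8)[(4) + (4) + (0) + (0) + (8)] = 16/8 = 2
  <chi_rho, chi_5> = (1/8)[1*(4)*conj(2) + 1*(4)*conj(-2) + 2*(0)*conj(0) + 2*(0)*conj(0) + 2*(4)*conj(0)]
      = (1/8)[(8) + (-8) + (0) + (0) + (0)] = 0/8 = 0
Dimension check: dim(rho) = sum (mult * dim) = 2*1 + 0*1 + 0*1 + 2*1 + 0*2 = 4 = chi_rho(e) = 4.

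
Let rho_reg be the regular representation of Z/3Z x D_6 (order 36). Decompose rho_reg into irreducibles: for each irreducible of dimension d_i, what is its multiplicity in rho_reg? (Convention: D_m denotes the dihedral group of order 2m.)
Each irreducible V_i of dimension d_i appears with multiplicity d_i, i.e. rho_reg = (direct sum over all irreducibles V_i) d_i V_i. The irreducible dimensions for Z/3Z x D_6 are 1, 1, 1, 1, 1, 1, 1, 1, 1, 1, 1, 1, 2, 2, 2, 2, 2, 2: 12 irreducibles of dimension 1, each with multiplicity 1; 6 irreducibles of dimension 2, each with multiplicity 2. Total dimension 12*1*1 + 6*2*2 = 36 = |G|.

Working: General theorem: in the regular representation of a finite group G, each irreducible appears with multiplicity equal to its dimension. Check: dim(rho_reg) = sum d_i^2 = 1 + 1 + 1 + 1 + 1 + 1 + 1 + 1 + 1 + 1 + 1 + 1 + 4 + 4 + 4 + 4 + 4 + 4 = 36 = |G|.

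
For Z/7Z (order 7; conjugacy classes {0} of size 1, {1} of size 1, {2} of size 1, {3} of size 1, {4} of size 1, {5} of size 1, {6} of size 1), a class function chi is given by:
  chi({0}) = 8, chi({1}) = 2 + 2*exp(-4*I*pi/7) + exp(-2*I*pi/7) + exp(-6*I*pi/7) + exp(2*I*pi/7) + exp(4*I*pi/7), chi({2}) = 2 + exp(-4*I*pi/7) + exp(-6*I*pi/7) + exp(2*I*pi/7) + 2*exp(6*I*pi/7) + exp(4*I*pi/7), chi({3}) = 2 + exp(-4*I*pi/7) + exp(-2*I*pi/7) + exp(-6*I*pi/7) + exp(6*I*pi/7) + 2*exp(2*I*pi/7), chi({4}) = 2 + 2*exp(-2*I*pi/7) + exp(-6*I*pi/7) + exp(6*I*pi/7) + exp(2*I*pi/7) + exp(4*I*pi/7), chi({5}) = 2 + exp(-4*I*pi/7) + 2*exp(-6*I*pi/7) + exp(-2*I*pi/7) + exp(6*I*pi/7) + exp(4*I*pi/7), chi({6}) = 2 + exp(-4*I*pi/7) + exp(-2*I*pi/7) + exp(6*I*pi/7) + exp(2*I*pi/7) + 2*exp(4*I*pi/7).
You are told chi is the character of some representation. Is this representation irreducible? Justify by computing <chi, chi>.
Not irreducible (reducible): <chi, chi> = 12 > 1.

Derivation: <chi, chi> = (1/|G|) sum_C |C| * |chi(C)|^2 = (1/7)[1*|8|^2 + 1*|2 + 2*exp(-4*I*pi/7) + exp(-2*I*pi/7) + exp(-6*I*pi/7) + exp(2*I*pi/7) + exp(4*I*pi/7)|^2 + 1*|2 + exp(-4*I*pi/7) + exp(-6*I*pi/7) + exp(2*I*pi/7) + 2*exp(6*I*pi/7) + exp(4*I*pi/7)|^2 + 1*|2 + exp(-4*I*pi/7) + exp(-2*I*pi/7) + exp(-6*I*pi/7) + exp(6*I*pi/7) + 2*exp(2*I*pi/7)|^2 + 1*|2 + 2*exp(-2*I*pi/7) + exp(-6*I*pi/7) + exp(6*I*pi/7) + exp(2*I*pi/7) + exp(4*I*pi/7)|^2 + 1*|2 + exp(-4*I*pi/7) + 2*exp(-6*I*pi/7) + exp(-2*I*pi/7) + exp(6*I*pi/7) + exp(4*I*pi/7)|^2 + 1*|2 + exp(-4*I*pi/7) + exp(-2*I*pi/7) + exp(6*I*pi/7) + exp(2*I*pi/7) + 2*exp(4*I*pi/7)|^2]
  = (1/7)[(64) + (12 + 9*exp(-4*I*pi/7) + 9*exp(-2*I*pi/7) + 8*exp(-6*I*pi/7) + 8*exp(6*I*pi/7) + 9*exp(2*I*pi/7) + 9*exp(4*I*pi/7)) + (12 + 9*exp(-4*I*pi/7) + 8*exp(-2*I*pi/7) + 9*exp(-6*I*pi/7) + 9*exp(6*I*pi/7) + 8*exp(2*I*pi/7) + 9*exp(4*I*pi/7)) + (12 + 8*exp(-4*I*pi/7) + 9*exp(-2*I*pi/7) + 9*exp(-6*I*pi/7) + 9*exp(6*I*pi/7) + 9*exp(2*I*pi/7) + 8*exp(4*I*pi/7)) + (12 + 8*exp(-4*I*pi/7) + 9*exp(-2*I*pi/7) + 9*exp(-6*I*pi/7) + 9*exp(6*I*pi/7) + 9*exp(2*I*pi/7) + 8*exp(4*I*pi/7)) + (12 + 9*exp(-4*I*pi/7) + 8*exp(-2*I*pi/7) + 9*exp(-6*I*pi/7) + 9*exp(6*I*pi/7) + 8*exp(2*I*pi/7) + 9*exp(4*I*pi/7)) + (12 + 9*exp(-4*I*pi/7) + 9*exp(-2*I*pi/7) + 8*exp(-6*I*pi/7) + 8*exp(6*I*pi/7) + 9*exp(2*I*pi/7) + 9*exp(4*I*pi/7))] = 84/7 = 12.
(Exp terms are combined using exp(i*s)*conj(exp(i*t)) = exp(i*(s-t)), and sums of them are collapsed using the identity that for every m > 1 the m distinct m-th roots of unity sum to 0, e.g. 1 + exp(2*I*pi/3) + exp(-2*I*pi/3) = 0.)
A character is irreducible iff <chi, chi> = 1, so this representation is reducible.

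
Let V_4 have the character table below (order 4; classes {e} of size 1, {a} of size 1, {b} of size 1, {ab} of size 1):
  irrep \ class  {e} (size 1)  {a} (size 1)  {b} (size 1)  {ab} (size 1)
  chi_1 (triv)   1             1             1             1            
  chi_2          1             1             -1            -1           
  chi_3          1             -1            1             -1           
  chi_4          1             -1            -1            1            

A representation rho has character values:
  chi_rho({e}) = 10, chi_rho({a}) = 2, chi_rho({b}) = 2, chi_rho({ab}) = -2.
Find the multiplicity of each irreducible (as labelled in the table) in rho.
Multiplicities: chi_1: 3, chi_2: 3, chi_3: 3, chi_4: 1.

Explanation: Use <chi_rho, chi> = (1/|G|) sum_C |C| * chi_rho(C) * conj(chi(C)) with |G| = 4 for each irreducible chi in the table:
  <chi_rho, chi_1> = (1/4)[1*(10)*conj(1) + 1*(2)*conj(1) + 1*(2)*conj(1) + 1*(-2)*conj(1)]
      = (1/4)[(10) + (2) + (2) + (-2)] = 12/4 = 3
  <chi_rho, chi_2> = (1/4)[1*(10)*conj(1) + 1*(2)*conj(1) + 1*(2)*conj(-1) + 1*(-2)*conj(-1)]
      = (1/4)[(10) + (2) + (-2) + (2)] = 12/4 = 3
  <chi_rho, chi_3> = (1/4)[1*(10)*conj(1) + 1*(2)*conj(-1) + 1*(2)*conj(1) + 1*(-2)*conj(-1)]
      = (1/4)[(10) + (-2) + (2) + (2)] = 12/4 = 3
  <chi_rho, chi_4> = (1/4)[1*(10)*conj(1) + 1*(2)*conj(-1) + 1*(2)*conj(-1) + 1*(-2)*conj(1)]
      = (1/4)[(10) + (-2) + (-2) + (-2)] = 4/4 = 1
Dimension check: dim(rho) = sum (mult * dim) = 3*1 + 3*1 + 3*1 + 1*1 = 10 = chi_rho(e) = 10.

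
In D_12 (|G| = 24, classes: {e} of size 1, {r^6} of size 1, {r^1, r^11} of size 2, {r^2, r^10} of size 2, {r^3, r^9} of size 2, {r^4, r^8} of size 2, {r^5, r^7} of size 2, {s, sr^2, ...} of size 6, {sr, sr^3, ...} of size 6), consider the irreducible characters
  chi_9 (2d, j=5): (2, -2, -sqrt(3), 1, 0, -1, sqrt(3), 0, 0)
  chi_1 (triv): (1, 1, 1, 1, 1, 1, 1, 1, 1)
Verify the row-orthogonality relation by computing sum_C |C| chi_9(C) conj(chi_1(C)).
Sum = 0; so <chi_9, chi_1> = 0 (distinct irreducibles are orthogonal).

Details: Compute term by term over conjugacy classes (|C| * chi_9(C) * conj(chi_1(C))):
  1*(2)*conj(1) + 1*(-2)*conj(1) + 2*(-sqrt(3))*conj(1) + 2*(1)*conj(1) + 2*(0)*conj(1) + 2*(-1)*conj(1) + 2*(sqrt(3))*conj(1) + 6*(0)*conj(1) + 6*(0)*conj(1)
  = (2) + (-2) + (-2*sqrt(3)) + (2) + (0) + (-2) + (2*sqrt(3)) + (0) + (0)
  = 0.
Dividing by |G| = 24 gives 0/24 = 0, matching the row-orthogonality relation <chi_9, chi_1> = [chi_9 = chi_1].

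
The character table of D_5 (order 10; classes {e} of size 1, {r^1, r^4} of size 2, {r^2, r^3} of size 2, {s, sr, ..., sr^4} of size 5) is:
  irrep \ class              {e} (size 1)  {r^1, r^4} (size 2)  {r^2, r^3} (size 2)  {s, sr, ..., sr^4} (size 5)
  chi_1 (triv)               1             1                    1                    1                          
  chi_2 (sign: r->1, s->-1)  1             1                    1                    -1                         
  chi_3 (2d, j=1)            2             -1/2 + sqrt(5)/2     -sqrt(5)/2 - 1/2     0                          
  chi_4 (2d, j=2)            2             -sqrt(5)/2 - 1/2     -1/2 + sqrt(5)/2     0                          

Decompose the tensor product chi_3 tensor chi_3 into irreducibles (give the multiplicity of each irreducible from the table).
chi_3 tensor chi_3 = chi_1 + chi_2 + chi_4 (all other irreducibles have multiplicity 0).

Solution. The character of a tensor product is the pointwise product (chi_3 * chi_3)(C) = chi_3(C) * chi_3(C):
  {e}: (2)*(2), {r^1, r^4}: (-1/2 + sqrt(5)/2)*(-1/2 + sqrt(5)/2), {r^2, r^3}: (-sqrt(5)/2 - 1/2)*(-sqrt(5)/2 - 1/2), {s, sr, ..., sr^4}: (0)*(0)
so (chi_3 * chi_3) takes values
  {e} -> 4, {r^1, r^4} -> 3/2 - sqrt(5)/2, {r^2, r^3} -> sqrt(5)/2 + 3/2, {s, sr, ..., sr^4} -> 0.
Now take the inner product of this character with each irreducible chi from the table, <chi_3*chi_3, chi> = (1/10) sum_C |C| (chi_3*chi_3)(C) conj(chi(C)):
  <chi_3*chi_3, chi_1> = (1/10)[1*(4)*conj(1) + 2*(3/2 - sqrt(5)/2)*conj(1) + 2*(sqrt(5)/2 + 3/2)*conj(1) + 5*(0)*conj(1)]
      = (1/10)[(4) + (3 - sqrt(5)) + (sqrt(5) + 3) + (0)] = 10/10 = 1
  <chi_3*chi_3, chi_2> = (1/10)[1*(4)*conj(1) + 2*(3/2 - sqrt(5)/2)*conj(1) + 2*(sqrt(5)/2 + 3/2)*conj(1) + 5*(0)*conj(-1)]
      = (1/10)[(4) + (3 - sqrt(5)) + (sqrt(5) + 3) + (0)] = 10/10 = 1
  <chi_3*chi_3, chi_3> = (1/10)[1*(4)*conj(2) + 2*(3/2 - sqrt(5)/2)*conj(-1/2 + sqrt(5)/2) + 2*(sqrt(5)/2 + 3/2)*conj(-sqrt(5)/2 - 1/2) + 5*(0)*conj(0)]
      = (1/10)[(8) + (-4 + 2*sqrt(5)) + (-2*sqrt(5) - 4) + (0)] = 0/10 = 0
  <chi_3*chi_3, chi_4> = (1/10)[1*(4)*conj(2) + 2*(3/2 - sqrt(5)/2)*conj(-sqrt(5)/2 - 1/2) + 2*(sqrt(5)/2 + 3/2)*conj(-1/2 + sqrt(5)/2) + 5*(0)*conj(0)]
      = (1/10)[(8) + (1 - sqrt(5)) + (1 + sqrt(5)) + (0)] = 10/10 = 1
Hence the multiplicities are chi_1: 1, chi_2: 1, chi_4: 1. Dimension check: dim(chi_3)*dim(chi_3) = 2*2 = 4 and sum (mult * dim) = 1*1 + 1*1 + 1*2 = 4.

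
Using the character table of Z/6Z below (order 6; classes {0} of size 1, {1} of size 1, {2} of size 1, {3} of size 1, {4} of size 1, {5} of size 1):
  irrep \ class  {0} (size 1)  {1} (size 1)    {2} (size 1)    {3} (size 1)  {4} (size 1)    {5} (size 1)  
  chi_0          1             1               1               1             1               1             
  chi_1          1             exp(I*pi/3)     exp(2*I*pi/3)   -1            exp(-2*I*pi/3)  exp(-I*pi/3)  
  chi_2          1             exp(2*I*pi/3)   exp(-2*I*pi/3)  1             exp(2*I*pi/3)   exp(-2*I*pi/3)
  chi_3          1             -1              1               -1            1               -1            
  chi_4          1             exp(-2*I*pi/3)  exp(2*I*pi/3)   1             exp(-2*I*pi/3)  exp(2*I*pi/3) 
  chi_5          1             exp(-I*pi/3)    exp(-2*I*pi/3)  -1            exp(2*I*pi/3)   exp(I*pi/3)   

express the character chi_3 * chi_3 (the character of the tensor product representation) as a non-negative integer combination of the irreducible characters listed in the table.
chi_3 tensor chi_3 = chi_0 (all other irreducibles have multiplicity 0).

Derivation: The character of a tensor product is the pointwise product (chi_3 * chi_3)(C) = chi_3(C) * chi_3(C):
  {0}: (1)*(1), {1}: (-1)*(-1), {2}: (1)*(1), {3}: (-1)*(-1), {4}: (1)*(1), {5}: (-1)*(-1)
so (chi_3 * chi_3) takes values
  {0} -> 1, {1} -> 1, {2} -> 1, {3} -> 1, {4} -> 1, {5} -> 1.
Now take the inner product of this character with each irreducible chi from the table, <chi_3*chi_3, chi> = (1/6) sum_C |C| (chi_3*chi_3)(C) conj(chi(C)):
  <chi_3*chi_3, chi_0> = (1/6)[1*(1)*conj(1) + 1*(1)*conj(1) + 1*(1)*conj(1) + 1*(1)*conj(1) + 1*(1)*conj(1) + 1*(1)*conj(1)]
      = (1/6)[(1) + (1) + (1) + (1) + (1) + (1)] = 6/6 = 1
  <chi_3*chi_3, chi_1> = (1/6)[1*(1)*conj(1) + 1*(1)*conj(exp(I*pi/3)) + 1*(1)*conj(exp(2*I*pi/3)) + 1*(1)*conj(-1) + 1*(1)*conj(exp(-2*I*pi/3)) + 1*(1)*conj(exp(-I*pi/3))]
      = (1/6)[(1) + (exp(-I*pi/3)) + (exp(-2*I*pi/3)) + (-1) + (exp(2*I*pi/3)) + (exp(I*pi/3))] = 0/6 = 0
  <chi_3*chi_3, chi_2> = (1/6)[1*(1)*conj(1) + 1*(1)*conj(exp(2*I*pi/3)) + 1*(1)*conj(exp(-2*I*pi/3)) + 1*(1)*conj(1) + 1*(1)*conj(exp(2*I*pi/3)) + 1*(1)*conj(exp(-2*I*pi/3))]
      = (1/6)[(1) + (exp(-2*I*pi/3)) + (exp(2*I*pi/3)) + (1) + (exp(-2*I*pi/3)) + (exp(2*I*pi/3))] = 0/6 = 0
  <chi_3*chi_3, chi_3> = (1/6)[1*(1)*conj(1) + 1*(1)*conj(-1) + 1*(1)*conj(1) + 1*(1)*conj(-1) + 1*(1)*conj(1) + 1*(1)*conj(-1)]
      = (1/6)[(1) + (-1) + (1) + (-1) + (1) + (-1)] = 0/6 = 0
  <chi_3*chi_3, chi_4> = (1/6)[1*(1)*conj(1) + 1*(1)*conj(exp(-2*I*pi/3)) + 1*(1)*conj(exp(2*I*pi/3)) + 1*(1)*conj(1) + 1*(1)*conj(exp(-2*I*pi/3)) + 1*(1)*conj(exp(2*I*pi/3))]
      = (1/6)[(1) + (exp(2*I*pi/3)) + (exp(-2*I*pi/3)) + (1) + (exp(2*I*pi/3)) + (exp(-2*I*pi/3))] = 0/6 = 0
  <chi_3*chi_3, chi_5> = (1/6)[1*(1)*conj(1) + 1*(1)*conj(exp(-I*pi/3)) + 1*(1)*conj(exp(-2*I*pi/3)) + 1*(1)*conj(-1) + 1*(1)*conj(exp(2*I*pi/3)) + 1*(1)*conj(exp(I*pi/3))]
      = (1/6)[(1) + (exp(I*pi/3)) + (exp(2*I*pi/3)) + (-1) + (exp(-2*I*pi/3)) + (exp(-I*pi/3))] = 0/6 = 0
(Exp terms are combined using exp(i*s)*conj(exp(i*t)) = exp(i*(s-t)), and sums of them are collapsed using the identity that for every m > 1 the m distinct m-th roots of unity sum to 0, e.g. 1 + exp(2*I*pi/3) + exp(-2*I*pi/3) = 0.)
Hence the multiplicities are chi_0: 1. Dimension check: dim(chi_3)*dim(chi_3) = 1*1 = 1 and sum (mult * dim) = 1*1 = 1.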